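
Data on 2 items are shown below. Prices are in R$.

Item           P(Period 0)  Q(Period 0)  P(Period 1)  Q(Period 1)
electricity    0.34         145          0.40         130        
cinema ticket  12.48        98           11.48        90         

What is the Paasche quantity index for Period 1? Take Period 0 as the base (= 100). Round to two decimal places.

91.73

Paasche quantity index uses current-period prices as weights.
ΣP(Period 1)·Q(Period 1) = 0.40×130 + 11.48×90 = 52 + 1033.2 = 1085.2
ΣP(Period 1)·Q(Period 0) = 0.40×145 + 11.48×98 = 58 + 1125.04 = 1183.04
Index = 1085.2 / 1183.04 × 100 = 91.7298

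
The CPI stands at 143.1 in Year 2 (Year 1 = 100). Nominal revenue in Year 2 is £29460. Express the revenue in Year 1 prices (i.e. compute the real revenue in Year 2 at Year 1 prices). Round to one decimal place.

20587.0

Real = Nominal ÷ (Index/100) = 29460 ÷ (143.1/100)
     = 29460 ÷ 1.431 = 20587.0021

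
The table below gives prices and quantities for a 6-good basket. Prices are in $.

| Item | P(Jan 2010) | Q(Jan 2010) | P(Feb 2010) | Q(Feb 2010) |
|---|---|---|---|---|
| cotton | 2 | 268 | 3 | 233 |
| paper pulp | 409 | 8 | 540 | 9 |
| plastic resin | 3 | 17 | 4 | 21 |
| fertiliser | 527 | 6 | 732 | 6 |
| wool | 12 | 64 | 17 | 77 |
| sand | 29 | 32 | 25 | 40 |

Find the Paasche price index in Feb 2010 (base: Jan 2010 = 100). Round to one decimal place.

Paasche price index uses current-period quantities as weights.
ΣP(Feb 2010)·Q(Feb 2010) = 3×233 + 540×9 + 4×21 + 732×6 + 17×77 + 25×40 = 699 + 4860 + 84 + 4392 + 1309 + 1000 = 12344
ΣP(Jan 2010)·Q(Feb 2010) = 2×233 + 409×9 + 3×21 + 527×6 + 12×77 + 29×40 = 466 + 3681 + 63 + 3162 + 924 + 1160 = 9456
Index = 12344 / 9456 × 100 = 130.5415

130.5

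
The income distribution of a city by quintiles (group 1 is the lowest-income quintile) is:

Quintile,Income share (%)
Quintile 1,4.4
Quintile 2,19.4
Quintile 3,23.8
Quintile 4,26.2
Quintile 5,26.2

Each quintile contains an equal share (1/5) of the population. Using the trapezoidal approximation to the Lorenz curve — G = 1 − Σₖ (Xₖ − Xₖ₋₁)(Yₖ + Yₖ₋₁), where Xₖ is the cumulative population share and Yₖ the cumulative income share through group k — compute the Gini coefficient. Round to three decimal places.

0.202

Cumulative income shares Yₖ: 0.0440, 0.2380, 0.4760, 0.7380, 1.0000
Σ (Xₖ−Xₖ₋₁)(Yₖ+Yₖ₋₁) = (1/5)(0.0440+0.0000) + (1/5)(0.2380+0.0440) + (1/5)(0.4760+0.2380) + (1/5)(0.7380+0.4760) + (1/5)(1.0000+0.7380)
  = 0.0088 + 0.0564 + 0.1428 + 0.2428 + 0.3476 = 0.7984
G = 1 − 0.7984 = 0.2016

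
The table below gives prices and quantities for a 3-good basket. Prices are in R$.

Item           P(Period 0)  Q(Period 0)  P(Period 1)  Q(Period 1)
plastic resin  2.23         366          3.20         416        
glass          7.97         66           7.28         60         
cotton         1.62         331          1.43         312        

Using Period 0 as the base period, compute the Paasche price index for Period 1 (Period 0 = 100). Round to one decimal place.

Paasche price index uses current-period quantities as weights.
ΣP(Period 1)·Q(Period 1) = 3.20×416 + 7.28×60 + 1.43×312 = 1331.2 + 436.8 + 446.16 = 2214.16
ΣP(Period 0)·Q(Period 1) = 2.23×416 + 7.97×60 + 1.62×312 = 927.68 + 478.2 + 505.44 = 1911.32
Index = 2214.16 / 1911.32 × 100 = 115.8445

115.8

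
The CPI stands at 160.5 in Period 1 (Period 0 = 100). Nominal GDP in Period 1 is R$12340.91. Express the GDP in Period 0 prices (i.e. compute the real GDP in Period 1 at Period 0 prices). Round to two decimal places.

7689.04

Real = Nominal ÷ (Index/100) = 12340.91 ÷ (160.5/100)
     = 12340.91 ÷ 1.605 = 7689.0405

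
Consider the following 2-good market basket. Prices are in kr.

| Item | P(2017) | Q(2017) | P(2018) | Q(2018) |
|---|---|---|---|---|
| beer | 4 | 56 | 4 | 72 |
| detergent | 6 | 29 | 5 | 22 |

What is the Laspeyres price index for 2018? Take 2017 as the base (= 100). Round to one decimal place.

92.7

Laspeyres price index uses base-period quantities as weights.
ΣP(2018)·Q(2017) = 4×56 + 5×29 = 224 + 145 = 369
ΣP(2017)·Q(2017) = 4×56 + 6×29 = 224 + 174 = 398
Index = 369 / 398 × 100 = 92.7136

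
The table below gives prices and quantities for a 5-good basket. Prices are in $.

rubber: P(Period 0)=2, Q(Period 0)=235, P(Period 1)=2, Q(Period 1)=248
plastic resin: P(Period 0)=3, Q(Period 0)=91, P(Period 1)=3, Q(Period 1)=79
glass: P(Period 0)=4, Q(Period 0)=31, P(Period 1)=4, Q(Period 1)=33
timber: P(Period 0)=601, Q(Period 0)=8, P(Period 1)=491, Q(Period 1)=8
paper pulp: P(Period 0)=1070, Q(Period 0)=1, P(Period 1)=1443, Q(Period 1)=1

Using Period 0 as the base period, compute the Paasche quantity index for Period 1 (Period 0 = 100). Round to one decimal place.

100.0

Paasche quantity index uses current-period prices as weights.
ΣP(Period 1)·Q(Period 1) = 2×248 + 3×79 + 4×33 + 491×8 + 1443×1 = 496 + 237 + 132 + 3928 + 1443 = 6236
ΣP(Period 1)·Q(Period 0) = 2×235 + 3×91 + 4×31 + 491×8 + 1443×1 = 470 + 273 + 124 + 3928 + 1443 = 6238
Index = 6236 / 6238 × 100 = 99.9679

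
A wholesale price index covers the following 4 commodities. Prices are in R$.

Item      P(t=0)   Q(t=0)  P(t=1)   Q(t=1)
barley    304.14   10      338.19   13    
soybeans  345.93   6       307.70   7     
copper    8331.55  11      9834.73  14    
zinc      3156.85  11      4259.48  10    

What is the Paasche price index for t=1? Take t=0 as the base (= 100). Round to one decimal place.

120.9

Paasche price index uses current-period quantities as weights.
ΣP(t=1)·Q(t=1) = 338.19×13 + 307.70×7 + 9834.73×14 + 4259.48×10 = 4396.47 + 2153.9 + 137686.22 + 42594.8 = 186831.39
ΣP(t=0)·Q(t=1) = 304.14×13 + 345.93×7 + 8331.55×14 + 3156.85×10 = 3953.82 + 2421.51 + 116641.7 + 31568.5 = 154585.53
Index = 186831.39 / 154585.53 × 100 = 120.8596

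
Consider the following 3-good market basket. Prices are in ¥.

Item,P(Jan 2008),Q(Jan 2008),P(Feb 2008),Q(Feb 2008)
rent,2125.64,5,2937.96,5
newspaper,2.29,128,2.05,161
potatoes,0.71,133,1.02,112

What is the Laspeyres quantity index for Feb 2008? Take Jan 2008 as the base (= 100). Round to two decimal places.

Laspeyres quantity index uses base-period prices as weights.
ΣP(Jan 2008)·Q(Feb 2008) = 2125.64×5 + 2.29×161 + 0.71×112 = 10628.2 + 368.69 + 79.52 = 11076.41
ΣP(Jan 2008)·Q(Jan 2008) = 2125.64×5 + 2.29×128 + 0.71×133 = 10628.2 + 293.12 + 94.43 = 11015.75
Index = 11076.41 / 11015.75 × 100 = 100.5507

100.55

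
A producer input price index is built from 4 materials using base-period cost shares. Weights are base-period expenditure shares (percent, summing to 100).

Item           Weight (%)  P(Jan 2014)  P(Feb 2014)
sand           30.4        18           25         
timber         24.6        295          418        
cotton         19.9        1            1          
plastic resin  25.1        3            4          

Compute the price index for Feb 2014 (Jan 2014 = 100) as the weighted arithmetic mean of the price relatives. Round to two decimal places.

sand: 30.4 × (25/18) = 30.4 × 1.388889 = 42.2222
timber: 24.6 × (418/295) = 24.6 × 1.416949 = 34.8569
cotton: 19.9 × (1/1) = 19.9 × 1.000000 = 19.9000
plastic resin: 25.1 × (4/3) = 25.1 × 1.333333 = 33.4667
Index = Σ wᵢ·(p₁ᵢ/p₀ᵢ) = 42.2222 + 34.8569 + 19.9000 + 33.4667 = 130.4458

130.45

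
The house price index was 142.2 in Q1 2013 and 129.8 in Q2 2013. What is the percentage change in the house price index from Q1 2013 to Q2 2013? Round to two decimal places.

Change = (129.8 − 142.2) / 142.2 × 100
       = -12.4 / 142.2 × 100 = -8.7201%

-8.72%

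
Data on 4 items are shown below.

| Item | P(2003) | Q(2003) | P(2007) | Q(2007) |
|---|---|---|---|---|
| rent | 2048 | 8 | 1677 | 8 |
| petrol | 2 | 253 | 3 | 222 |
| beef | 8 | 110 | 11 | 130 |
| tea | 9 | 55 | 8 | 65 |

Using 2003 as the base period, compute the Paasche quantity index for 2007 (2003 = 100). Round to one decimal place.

Paasche quantity index uses current-period prices as weights.
ΣP(2007)·Q(2007) = 1677×8 + 3×222 + 11×130 + 8×65 = 13416 + 666 + 1430 + 520 = 16032
ΣP(2007)·Q(2003) = 1677×8 + 3×253 + 11×110 + 8×55 = 13416 + 759 + 1210 + 440 = 15825
Index = 16032 / 15825 × 100 = 101.3081

101.3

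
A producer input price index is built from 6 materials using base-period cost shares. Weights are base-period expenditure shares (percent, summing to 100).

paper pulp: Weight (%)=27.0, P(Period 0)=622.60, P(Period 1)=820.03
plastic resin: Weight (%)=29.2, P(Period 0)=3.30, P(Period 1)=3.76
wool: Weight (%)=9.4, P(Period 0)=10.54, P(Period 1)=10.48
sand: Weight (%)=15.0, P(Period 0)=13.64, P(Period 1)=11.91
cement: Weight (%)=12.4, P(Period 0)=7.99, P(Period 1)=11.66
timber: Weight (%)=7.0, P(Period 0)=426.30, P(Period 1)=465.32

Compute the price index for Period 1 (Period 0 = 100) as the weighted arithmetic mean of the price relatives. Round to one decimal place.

117.0

paper pulp: 27.0 × (820.03/622.60) = 27.0 × 1.317106 = 35.5619
plastic resin: 29.2 × (3.76/3.30) = 29.2 × 1.139394 = 33.2703
wool: 9.4 × (10.48/10.54) = 9.4 × 0.994307 = 9.3465
sand: 15.0 × (11.91/13.64) = 15.0 × 0.873167 = 13.0975
cement: 12.4 × (11.66/7.99) = 12.4 × 1.459324 = 18.0956
timber: 7.0 × (465.32/426.30) = 7.0 × 1.091532 = 7.6407
Index = Σ wᵢ·(p₁ᵢ/p₀ᵢ) = 35.5619 + 33.2703 + 9.3465 + 13.0975 + 18.0956 + 7.6407 = 117.0125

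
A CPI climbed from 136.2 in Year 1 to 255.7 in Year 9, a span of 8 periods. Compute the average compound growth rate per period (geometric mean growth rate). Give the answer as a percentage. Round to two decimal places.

Growth factor = (255.7/136.2)^(1/8) = (1.877386)^(1/8) = 1.081918
Growth rate = 1.081918 − 1 = 0.081918 = 8.1918%

8.19%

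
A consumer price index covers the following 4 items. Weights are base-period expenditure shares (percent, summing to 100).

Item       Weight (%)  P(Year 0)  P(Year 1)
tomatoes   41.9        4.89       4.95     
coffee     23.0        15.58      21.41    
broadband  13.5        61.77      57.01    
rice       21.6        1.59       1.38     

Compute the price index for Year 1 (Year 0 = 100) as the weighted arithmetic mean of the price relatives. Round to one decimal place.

105.2

tomatoes: 41.9 × (4.95/4.89) = 41.9 × 1.012270 = 42.4141
coffee: 23.0 × (21.41/15.58) = 23.0 × 1.374198 = 31.6065
broadband: 13.5 × (57.01/61.77) = 13.5 × 0.922940 = 12.4597
rice: 21.6 × (1.38/1.59) = 21.6 × 0.867925 = 18.7472
Index = Σ wᵢ·(p₁ᵢ/p₀ᵢ) = 42.4141 + 31.6065 + 12.4597 + 18.7472 = 105.2275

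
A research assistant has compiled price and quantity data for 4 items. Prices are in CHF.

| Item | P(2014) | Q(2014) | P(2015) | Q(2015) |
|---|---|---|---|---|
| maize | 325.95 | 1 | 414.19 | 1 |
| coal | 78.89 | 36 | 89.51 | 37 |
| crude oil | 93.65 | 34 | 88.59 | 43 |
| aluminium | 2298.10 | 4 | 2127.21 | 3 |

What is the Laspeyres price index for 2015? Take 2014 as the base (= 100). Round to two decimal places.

97.52

Laspeyres price index uses base-period quantities as weights.
ΣP(2015)·Q(2014) = 414.19×1 + 89.51×36 + 88.59×34 + 2127.21×4 = 414.19 + 3222.36 + 3012.06 + 8508.84 = 15157.45
ΣP(2014)·Q(2014) = 325.95×1 + 78.89×36 + 93.65×34 + 2298.10×4 = 325.95 + 2840.04 + 3184.1 + 9192.4 = 15542.49
Index = 15157.45 / 15542.49 × 100 = 97.5227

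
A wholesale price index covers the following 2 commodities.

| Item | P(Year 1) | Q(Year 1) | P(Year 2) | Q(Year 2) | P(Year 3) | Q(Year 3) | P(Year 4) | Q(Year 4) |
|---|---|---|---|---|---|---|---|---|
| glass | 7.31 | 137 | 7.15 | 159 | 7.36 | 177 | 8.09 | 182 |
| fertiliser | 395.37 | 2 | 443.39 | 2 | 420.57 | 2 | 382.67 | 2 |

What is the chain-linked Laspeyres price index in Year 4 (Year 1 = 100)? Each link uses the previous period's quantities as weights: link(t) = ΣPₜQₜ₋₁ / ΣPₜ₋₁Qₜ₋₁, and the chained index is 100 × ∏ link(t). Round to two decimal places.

106.08

Link Year 1→Year 2:
ΣP(Year 2)Q(Year 1) = 7.15×137 + 443.39×2 = 979.55 + 886.78 = 1866.33
ΣP(Year 1)Q(Year 1) = 7.31×137 + 395.37×2 = 1001.47 + 790.74 = 1792.21
link = 1866.33/1792.21 = 1.041357
Link Year 2→Year 3:
ΣP(Year 3)Q(Year 2) = 7.36×159 + 420.57×2 = 1170.24 + 841.14 = 2011.38
ΣP(Year 2)Q(Year 2) = 7.15×159 + 443.39×2 = 1136.85 + 886.78 = 2023.63
link = 2011.38/2023.63 = 0.993947
Link Year 3→Year 4:
ΣP(Year 4)Q(Year 3) = 8.09×177 + 382.67×2 = 1431.93 + 765.34 = 2197.27
ΣP(Year 3)Q(Year 3) = 7.36×177 + 420.57×2 = 1302.72 + 841.14 = 2143.86
link = 2197.27/2143.86 = 1.024913
Chained index = 100 × 1.041357 × 0.993947 × 1.024913 = 106.0839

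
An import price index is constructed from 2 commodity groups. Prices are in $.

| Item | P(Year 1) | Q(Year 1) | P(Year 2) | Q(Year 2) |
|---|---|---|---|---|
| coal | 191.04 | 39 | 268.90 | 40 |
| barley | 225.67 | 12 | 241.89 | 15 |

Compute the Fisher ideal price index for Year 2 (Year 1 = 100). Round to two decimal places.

Laspeyres component (base-period weights):
ΣP(Year 2)Q(Year 1) = 268.90×39 + 241.89×12 = 10487.1 + 2902.68 = 13389.78
ΣP(Year 1)Q(Year 1) = 191.04×39 + 225.67×12 = 7450.56 + 2708.04 = 10158.6
L = 13389.78 / 10158.6 × 100 = 131.8073
Paasche component (current-period weights):
ΣP(Year 2)Q(Year 2) = 268.90×40 + 241.89×15 = 10756 + 3628.35 = 14384.35
ΣP(Year 1)Q(Year 2) = 191.04×40 + 225.67×15 = 7641.6 + 3385.05 = 11026.65
P = 14384.35 / 11026.65 × 100 = 130.4508
Fisher = √(L × P) = √(131.8073 × 130.4508) = 131.1273

131.13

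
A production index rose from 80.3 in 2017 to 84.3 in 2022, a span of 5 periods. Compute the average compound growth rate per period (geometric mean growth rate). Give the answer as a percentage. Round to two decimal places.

0.98%

Growth factor = (84.3/80.3)^(1/5) = (1.049813)^(1/5) = 1.009770
Growth rate = 1.009770 − 1 = 0.009770 = 0.9770%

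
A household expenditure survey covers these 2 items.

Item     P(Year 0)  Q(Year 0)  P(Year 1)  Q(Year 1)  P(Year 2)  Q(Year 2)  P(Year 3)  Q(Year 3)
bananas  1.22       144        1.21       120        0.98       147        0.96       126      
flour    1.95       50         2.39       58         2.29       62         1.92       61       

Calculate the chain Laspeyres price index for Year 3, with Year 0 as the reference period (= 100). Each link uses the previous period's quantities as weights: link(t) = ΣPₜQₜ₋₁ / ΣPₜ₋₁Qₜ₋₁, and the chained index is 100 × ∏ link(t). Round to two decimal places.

Link Year 0→Year 1:
ΣP(Year 1)Q(Year 0) = 1.21×144 + 2.39×50 = 174.24 + 119.5 = 293.74
ΣP(Year 0)Q(Year 0) = 1.22×144 + 1.95×50 = 175.68 + 97.5 = 273.18
link = 293.74/273.18 = 1.075262
Link Year 1→Year 2:
ΣP(Year 2)Q(Year 1) = 0.98×120 + 2.29×58 = 117.6 + 132.82 = 250.42
ΣP(Year 1)Q(Year 1) = 1.21×120 + 2.39×58 = 145.2 + 138.62 = 283.82
link = 250.42/283.82 = 0.882320
Link Year 2→Year 3:
ΣP(Year 3)Q(Year 2) = 0.96×147 + 1.92×62 = 141.12 + 119.04 = 260.16
ΣP(Year 2)Q(Year 2) = 0.98×147 + 2.29×62 = 144.06 + 141.98 = 286.04
link = 260.16/286.04 = 0.909523
Chained index = 100 × 1.075262 × 0.882320 × 0.909523 = 86.2887

86.29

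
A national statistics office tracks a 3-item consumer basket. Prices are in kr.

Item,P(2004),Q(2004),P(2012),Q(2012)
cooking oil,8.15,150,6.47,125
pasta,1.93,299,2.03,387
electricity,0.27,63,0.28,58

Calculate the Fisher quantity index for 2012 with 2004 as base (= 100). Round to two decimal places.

99.50

Laspeyres component (base-period weights):
ΣP(2004)Q(2012) = 8.15×125 + 1.93×387 + 0.27×58 = 1018.75 + 746.91 + 15.66 = 1781.32
ΣP(2004)Q(2004) = 8.15×150 + 1.93×299 + 0.27×63 = 1222.5 + 577.07 + 17.01 = 1816.58
L = 1781.32 / 1816.58 × 100 = 98.0590
Paasche component (current-period weights):
ΣP(2012)Q(2012) = 6.47×125 + 2.03×387 + 0.28×58 = 808.75 + 785.61 + 16.24 = 1610.6
ΣP(2012)Q(2004) = 6.47×150 + 2.03×299 + 0.28×63 = 970.5 + 606.97 + 17.64 = 1595.11
P = 1610.6 / 1595.11 × 100 = 100.9711
Fisher = √(L × P) = √(98.0590 × 100.9711) = 99.5044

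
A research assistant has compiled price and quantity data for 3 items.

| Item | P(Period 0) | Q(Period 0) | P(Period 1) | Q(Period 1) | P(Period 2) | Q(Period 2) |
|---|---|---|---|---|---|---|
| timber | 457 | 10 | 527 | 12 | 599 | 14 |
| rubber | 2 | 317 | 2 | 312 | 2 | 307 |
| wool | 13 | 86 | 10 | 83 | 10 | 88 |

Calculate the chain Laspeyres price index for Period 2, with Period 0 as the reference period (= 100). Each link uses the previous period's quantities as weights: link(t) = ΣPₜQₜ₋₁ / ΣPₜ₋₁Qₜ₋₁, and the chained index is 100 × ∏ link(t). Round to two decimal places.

118.88

Link Period 0→Period 1:
ΣP(Period 1)Q(Period 0) = 527×10 + 2×317 + 10×86 = 5270 + 634 + 860 = 6764
ΣP(Period 0)Q(Period 0) = 457×10 + 2×317 + 13×86 = 4570 + 634 + 1118 = 6322
link = 6764/6322 = 1.069915
Link Period 1→Period 2:
ΣP(Period 2)Q(Period 1) = 599×12 + 2×312 + 10×83 = 7188 + 624 + 830 = 8642
ΣP(Period 1)Q(Period 1) = 527×12 + 2×312 + 10×83 = 6324 + 624 + 830 = 7778
link = 8642/7778 = 1.111083
Chained index = 100 × 1.069915 × 1.111083 = 118.8763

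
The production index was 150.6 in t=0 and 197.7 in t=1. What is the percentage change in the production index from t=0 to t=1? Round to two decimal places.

Change = (197.7 − 150.6) / 150.6 × 100
       = 47.1 / 150.6 × 100 = 31.2749%

31.27%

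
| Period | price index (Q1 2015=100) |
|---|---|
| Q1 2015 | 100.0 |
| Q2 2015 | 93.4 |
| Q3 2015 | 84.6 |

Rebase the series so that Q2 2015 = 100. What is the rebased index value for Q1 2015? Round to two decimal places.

107.07

Rebased(Q1 2015) = 100.0 / 93.4 × 100 = 107.0664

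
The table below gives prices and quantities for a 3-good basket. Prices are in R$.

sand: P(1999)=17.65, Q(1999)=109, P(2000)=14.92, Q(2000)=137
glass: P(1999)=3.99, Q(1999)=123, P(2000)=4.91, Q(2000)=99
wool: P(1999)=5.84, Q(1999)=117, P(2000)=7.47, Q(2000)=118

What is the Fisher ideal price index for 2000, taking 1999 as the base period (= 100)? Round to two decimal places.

Laspeyres component (base-period weights):
ΣP(2000)Q(1999) = 14.92×109 + 4.91×123 + 7.47×117 = 1626.28 + 603.93 + 873.99 = 3104.2
ΣP(1999)Q(1999) = 17.65×109 + 3.99×123 + 5.84×117 = 1923.85 + 490.77 + 683.28 = 3097.9
L = 3104.2 / 3097.9 × 100 = 100.2034
Paasche component (current-period weights):
ΣP(2000)Q(2000) = 14.92×137 + 4.91×99 + 7.47×118 = 2044.04 + 486.09 + 881.46 = 3411.59
ΣP(1999)Q(2000) = 17.65×137 + 3.99×99 + 5.84×118 = 2418.05 + 395.01 + 689.12 = 3502.18
P = 3411.59 / 3502.18 × 100 = 97.4133
Fisher = √(L × P) = √(100.2034 × 97.4133) = 98.7985

98.80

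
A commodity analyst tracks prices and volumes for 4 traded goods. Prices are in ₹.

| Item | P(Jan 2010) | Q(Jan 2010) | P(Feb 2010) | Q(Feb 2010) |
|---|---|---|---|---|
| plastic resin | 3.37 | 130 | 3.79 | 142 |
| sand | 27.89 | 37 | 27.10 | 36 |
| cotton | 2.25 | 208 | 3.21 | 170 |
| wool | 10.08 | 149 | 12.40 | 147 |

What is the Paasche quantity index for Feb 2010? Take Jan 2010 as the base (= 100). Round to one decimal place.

96.8

Paasche quantity index uses current-period prices as weights.
ΣP(Feb 2010)·Q(Feb 2010) = 3.79×142 + 27.10×36 + 3.21×170 + 12.40×147 = 538.18 + 975.6 + 545.7 + 1822.8 = 3882.28
ΣP(Feb 2010)·Q(Jan 2010) = 3.79×130 + 27.10×37 + 3.21×208 + 12.40×149 = 492.7 + 1002.7 + 667.68 + 1847.6 = 4010.68
Index = 3882.28 / 4010.68 × 100 = 96.7985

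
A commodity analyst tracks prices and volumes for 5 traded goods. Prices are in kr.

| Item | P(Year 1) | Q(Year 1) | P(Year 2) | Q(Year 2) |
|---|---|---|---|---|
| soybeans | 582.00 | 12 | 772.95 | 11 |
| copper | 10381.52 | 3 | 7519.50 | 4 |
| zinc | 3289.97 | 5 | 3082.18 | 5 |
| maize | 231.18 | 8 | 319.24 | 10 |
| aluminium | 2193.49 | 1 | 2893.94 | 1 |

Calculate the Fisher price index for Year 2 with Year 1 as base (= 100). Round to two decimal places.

88.54

Laspeyres component (base-period weights):
ΣP(Year 2)Q(Year 1) = 772.95×12 + 7519.50×3 + 3082.18×5 + 319.24×8 + 2893.94×1 = 9275.4 + 22558.5 + 15410.9 + 2553.92 + 2893.94 = 52692.66
ΣP(Year 1)Q(Year 1) = 582.00×12 + 10381.52×3 + 3289.97×5 + 231.18×8 + 2193.49×1 = 6984 + 31144.56 + 16449.85 + 1849.44 + 2193.49 = 58621.34
L = 52692.66 / 58621.34 × 100 = 89.8865
Paasche component (current-period weights):
ΣP(Year 2)Q(Year 2) = 772.95×11 + 7519.50×4 + 3082.18×5 + 319.24×10 + 2893.94×1 = 8502.45 + 30078 + 15410.9 + 3192.4 + 2893.94 = 60077.69
ΣP(Year 1)Q(Year 2) = 582.00×11 + 10381.52×4 + 3289.97×5 + 231.18×10 + 2193.49×1 = 6402 + 41526.08 + 16449.85 + 2311.8 + 2193.49 = 68883.22
P = 60077.69 / 68883.22 × 100 = 87.2167
Fisher = √(L × P) = √(89.8865 × 87.2167) = 88.5415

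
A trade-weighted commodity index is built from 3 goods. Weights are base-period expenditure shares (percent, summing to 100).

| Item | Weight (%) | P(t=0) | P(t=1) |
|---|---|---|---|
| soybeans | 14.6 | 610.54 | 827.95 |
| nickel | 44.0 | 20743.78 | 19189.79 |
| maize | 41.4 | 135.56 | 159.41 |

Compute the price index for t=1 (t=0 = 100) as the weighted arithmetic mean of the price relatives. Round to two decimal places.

soybeans: 14.6 × (827.95/610.54) = 14.6 × 1.356095 = 19.7990
nickel: 44.0 × (19189.79/20743.78) = 44.0 × 0.925086 = 40.7038
maize: 41.4 × (159.41/135.56) = 41.4 × 1.175937 = 48.6838
Index = Σ wᵢ·(p₁ᵢ/p₀ᵢ) = 19.7990 + 40.7038 + 48.6838 = 109.1866

109.19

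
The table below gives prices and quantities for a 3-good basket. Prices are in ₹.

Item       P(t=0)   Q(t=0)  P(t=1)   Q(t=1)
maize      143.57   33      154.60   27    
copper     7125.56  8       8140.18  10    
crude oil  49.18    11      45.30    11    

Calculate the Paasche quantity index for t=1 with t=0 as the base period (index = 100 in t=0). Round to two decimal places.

Paasche quantity index uses current-period prices as weights.
ΣP(t=1)·Q(t=1) = 154.60×27 + 8140.18×10 + 45.30×11 = 4174.2 + 81401.8 + 498.3 = 86074.3
ΣP(t=1)·Q(t=0) = 154.60×33 + 8140.18×8 + 45.30×11 = 5101.8 + 65121.44 + 498.3 = 70721.54
Index = 86074.3 / 70721.54 × 100 = 121.7087

121.71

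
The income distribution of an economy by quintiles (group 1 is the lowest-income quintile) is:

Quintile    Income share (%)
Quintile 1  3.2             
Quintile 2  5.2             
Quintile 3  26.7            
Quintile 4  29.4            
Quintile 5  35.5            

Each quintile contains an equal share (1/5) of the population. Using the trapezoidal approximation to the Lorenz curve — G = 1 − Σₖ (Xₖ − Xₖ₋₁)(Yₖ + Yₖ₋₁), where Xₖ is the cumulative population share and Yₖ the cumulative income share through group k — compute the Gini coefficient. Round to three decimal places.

0.355

Cumulative income shares Yₖ: 0.0320, 0.0840, 0.3510, 0.6450, 1.0000
Σ (Xₖ−Xₖ₋₁)(Yₖ+Yₖ₋₁) = (1/5)(0.0320+0.0000) + (1/5)(0.0840+0.0320) + (1/5)(0.3510+0.0840) + (1/5)(0.6450+0.3510) + (1/5)(1.0000+0.6450)
  = 0.0064 + 0.0232 + 0.0870 + 0.1992 + 0.3290 = 0.6448
G = 1 − 0.6448 = 0.3552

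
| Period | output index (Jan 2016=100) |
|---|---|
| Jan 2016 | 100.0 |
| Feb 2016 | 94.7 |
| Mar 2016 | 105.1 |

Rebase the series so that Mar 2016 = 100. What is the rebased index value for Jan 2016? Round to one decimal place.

95.1

Rebased(Jan 2016) = 100.0 / 105.1 × 100 = 95.1475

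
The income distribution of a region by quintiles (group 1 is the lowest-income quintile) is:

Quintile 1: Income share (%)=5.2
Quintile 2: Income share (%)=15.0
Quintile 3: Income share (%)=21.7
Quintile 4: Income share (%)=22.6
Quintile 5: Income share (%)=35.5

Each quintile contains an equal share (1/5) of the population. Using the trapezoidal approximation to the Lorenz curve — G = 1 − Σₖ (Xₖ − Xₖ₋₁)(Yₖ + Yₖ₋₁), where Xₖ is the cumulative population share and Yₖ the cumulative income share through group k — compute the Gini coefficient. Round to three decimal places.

Cumulative income shares Yₖ: 0.0520, 0.2020, 0.4190, 0.6450, 1.0000
Σ (Xₖ−Xₖ₋₁)(Yₖ+Yₖ₋₁) = (1/5)(0.0520+0.0000) + (1/5)(0.2020+0.0520) + (1/5)(0.4190+0.2020) + (1/5)(0.6450+0.4190) + (1/5)(1.0000+0.6450)
  = 0.0104 + 0.0508 + 0.1242 + 0.2128 + 0.3290 = 0.7272
G = 1 − 0.7272 = 0.2728

0.273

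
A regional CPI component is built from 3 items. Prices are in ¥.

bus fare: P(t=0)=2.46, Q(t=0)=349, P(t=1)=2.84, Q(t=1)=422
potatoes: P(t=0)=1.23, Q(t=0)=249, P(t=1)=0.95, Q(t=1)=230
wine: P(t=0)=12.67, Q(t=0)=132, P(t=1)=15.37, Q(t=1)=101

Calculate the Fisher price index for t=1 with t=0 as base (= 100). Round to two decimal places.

114.48

Laspeyres component (base-period weights):
ΣP(t=1)Q(t=0) = 2.84×349 + 0.95×249 + 15.37×132 = 991.16 + 236.55 + 2028.84 = 3256.55
ΣP(t=0)Q(t=0) = 2.46×349 + 1.23×249 + 12.67×132 = 858.54 + 306.27 + 1672.44 = 2837.25
L = 3256.55 / 2837.25 × 100 = 114.7784
Paasche component (current-period weights):
ΣP(t=1)Q(t=1) = 2.84×422 + 0.95×230 + 15.37×101 = 1198.48 + 218.5 + 1552.37 = 2969.35
ΣP(t=0)Q(t=1) = 2.46×422 + 1.23×230 + 12.67×101 = 1038.12 + 282.9 + 1279.67 = 2600.69
P = 2969.35 / 2600.69 × 100 = 114.1755
Fisher = √(L × P) = √(114.7784 × 114.1755) = 114.4765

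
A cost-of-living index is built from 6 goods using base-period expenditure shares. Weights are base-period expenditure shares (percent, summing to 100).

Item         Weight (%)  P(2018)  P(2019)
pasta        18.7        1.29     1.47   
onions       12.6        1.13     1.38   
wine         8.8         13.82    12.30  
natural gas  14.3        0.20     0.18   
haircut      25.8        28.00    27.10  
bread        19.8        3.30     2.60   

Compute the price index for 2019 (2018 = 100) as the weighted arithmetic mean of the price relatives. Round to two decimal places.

97.97

pasta: 18.7 × (1.47/1.29) = 18.7 × 1.139535 = 21.3093
onions: 12.6 × (1.38/1.13) = 12.6 × 1.221239 = 15.3876
wine: 8.8 × (12.30/13.82) = 8.8 × 0.890014 = 7.8321
natural gas: 14.3 × (0.18/0.20) = 14.3 × 0.900000 = 12.8700
haircut: 25.8 × (27.10/28.00) = 25.8 × 0.967857 = 24.9707
bread: 19.8 × (2.60/3.30) = 19.8 × 0.787879 = 15.6000
Index = Σ wᵢ·(p₁ᵢ/p₀ᵢ) = 21.3093 + 15.3876 + 7.8321 + 12.8700 + 24.9707 + 15.6000 = 97.9698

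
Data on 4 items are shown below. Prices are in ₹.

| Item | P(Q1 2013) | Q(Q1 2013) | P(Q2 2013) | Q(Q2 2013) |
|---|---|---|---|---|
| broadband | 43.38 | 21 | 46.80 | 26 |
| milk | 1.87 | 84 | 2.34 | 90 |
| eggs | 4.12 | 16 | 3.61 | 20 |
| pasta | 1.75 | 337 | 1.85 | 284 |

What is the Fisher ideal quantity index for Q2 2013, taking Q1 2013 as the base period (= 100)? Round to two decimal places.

Laspeyres component (base-period weights):
ΣP(Q1 2013)Q(Q2 2013) = 43.38×26 + 1.87×90 + 4.12×20 + 1.75×284 = 1127.88 + 168.3 + 82.4 + 497 = 1875.58
ΣP(Q1 2013)Q(Q1 2013) = 43.38×21 + 1.87×84 + 4.12×16 + 1.75×337 = 910.98 + 157.08 + 65.92 + 589.75 = 1723.73
L = 1875.58 / 1723.73 × 100 = 108.8094
Paasche component (current-period weights):
ΣP(Q2 2013)Q(Q2 2013) = 46.80×26 + 2.34×90 + 3.61×20 + 1.85×284 = 1216.8 + 210.6 + 72.2 + 525.4 = 2025
ΣP(Q2 2013)Q(Q1 2013) = 46.80×21 + 2.34×84 + 3.61×16 + 1.85×337 = 982.8 + 196.56 + 57.76 + 623.45 = 1860.57
P = 2025 / 1860.57 × 100 = 108.8376
Fisher = √(L × P) = √(108.8094 × 108.8376) = 108.8235

108.82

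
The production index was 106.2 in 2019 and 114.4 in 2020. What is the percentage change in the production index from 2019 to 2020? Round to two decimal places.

7.72%

Change = (114.4 − 106.2) / 106.2 × 100
       = 8.2 / 106.2 × 100 = 7.7213%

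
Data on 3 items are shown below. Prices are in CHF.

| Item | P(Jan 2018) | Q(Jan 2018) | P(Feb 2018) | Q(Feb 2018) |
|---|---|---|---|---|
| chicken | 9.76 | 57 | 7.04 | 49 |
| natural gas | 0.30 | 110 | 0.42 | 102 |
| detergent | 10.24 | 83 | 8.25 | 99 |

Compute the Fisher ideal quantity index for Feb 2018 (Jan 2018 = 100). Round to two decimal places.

Laspeyres component (base-period weights):
ΣP(Jan 2018)Q(Feb 2018) = 9.76×49 + 0.30×102 + 10.24×99 = 478.24 + 30.6 + 1013.76 = 1522.6
ΣP(Jan 2018)Q(Jan 2018) = 9.76×57 + 0.30×110 + 10.24×83 = 556.32 + 33 + 849.92 = 1439.24
L = 1522.6 / 1439.24 × 100 = 105.7919
Paasche component (current-period weights):
ΣP(Feb 2018)Q(Feb 2018) = 7.04×49 + 0.42×102 + 8.25×99 = 344.96 + 42.84 + 816.75 = 1204.55
ΣP(Feb 2018)Q(Jan 2018) = 7.04×57 + 0.42×110 + 8.25×83 = 401.28 + 46.2 + 684.75 = 1132.23
P = 1204.55 / 1132.23 × 100 = 106.3874
Fisher = √(L × P) = √(105.7919 × 106.3874) = 106.0893

106.09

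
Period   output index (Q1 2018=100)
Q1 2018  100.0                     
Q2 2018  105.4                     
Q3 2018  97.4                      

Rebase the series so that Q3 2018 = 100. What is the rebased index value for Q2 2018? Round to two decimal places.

108.21

Rebased(Q2 2018) = 105.4 / 97.4 × 100 = 108.2136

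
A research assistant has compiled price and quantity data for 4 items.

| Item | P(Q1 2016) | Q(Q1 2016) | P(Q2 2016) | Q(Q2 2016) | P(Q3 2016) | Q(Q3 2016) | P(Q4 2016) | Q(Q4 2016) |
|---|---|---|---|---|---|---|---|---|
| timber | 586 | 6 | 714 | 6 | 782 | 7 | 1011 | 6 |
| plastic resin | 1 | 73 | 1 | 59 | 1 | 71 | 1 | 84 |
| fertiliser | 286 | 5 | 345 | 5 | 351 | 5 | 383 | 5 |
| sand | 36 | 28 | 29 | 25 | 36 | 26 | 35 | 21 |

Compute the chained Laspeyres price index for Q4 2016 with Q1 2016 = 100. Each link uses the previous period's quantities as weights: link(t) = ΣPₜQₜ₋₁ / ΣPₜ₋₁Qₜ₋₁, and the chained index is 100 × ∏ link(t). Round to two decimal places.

Link Q1 2016→Q2 2016:
ΣP(Q2 2016)Q(Q1 2016) = 714×6 + 1×73 + 345×5 + 29×28 = 4284 + 73 + 1725 + 812 = 6894
ΣP(Q1 2016)Q(Q1 2016) = 586×6 + 1×73 + 286×5 + 36×28 = 3516 + 73 + 1430 + 1008 = 6027
link = 6894/6027 = 1.143853
Link Q2 2016→Q3 2016:
ΣP(Q3 2016)Q(Q2 2016) = 782×6 + 1×59 + 351×5 + 36×25 = 4692 + 59 + 1755 + 900 = 7406
ΣP(Q2 2016)Q(Q2 2016) = 714×6 + 1×59 + 345×5 + 29×25 = 4284 + 59 + 1725 + 725 = 6793
link = 7406/6793 = 1.090240
Link Q3 2016→Q4 2016:
ΣP(Q4 2016)Q(Q3 2016) = 1011×7 + 1×71 + 383×5 + 35×26 = 7077 + 71 + 1915 + 910 = 9973
ΣP(Q3 2016)Q(Q3 2016) = 782×7 + 1×71 + 351×5 + 36×26 = 5474 + 71 + 1755 + 936 = 8236
link = 9973/8236 = 1.210903
Chained index = 100 × 1.143853 × 1.090240 × 1.210903 = 151.0086

151.01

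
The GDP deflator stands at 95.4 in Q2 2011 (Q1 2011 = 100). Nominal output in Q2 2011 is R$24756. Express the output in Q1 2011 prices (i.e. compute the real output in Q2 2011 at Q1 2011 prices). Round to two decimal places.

25949.69

Real = Nominal ÷ (Index/100) = 24756 ÷ (95.4/100)
     = 24756 ÷ 0.954 = 25949.6855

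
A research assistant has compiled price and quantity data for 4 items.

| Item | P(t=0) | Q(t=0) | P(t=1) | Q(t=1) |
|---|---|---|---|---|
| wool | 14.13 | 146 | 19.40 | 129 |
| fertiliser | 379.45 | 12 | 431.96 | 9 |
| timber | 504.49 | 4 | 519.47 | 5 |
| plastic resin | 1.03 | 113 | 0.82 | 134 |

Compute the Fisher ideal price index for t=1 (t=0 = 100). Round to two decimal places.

115.79

Laspeyres component (base-period weights):
ΣP(t=1)Q(t=0) = 19.40×146 + 431.96×12 + 519.47×4 + 0.82×113 = 2832.4 + 5183.52 + 2077.88 + 92.66 = 10186.46
ΣP(t=0)Q(t=0) = 14.13×146 + 379.45×12 + 504.49×4 + 1.03×113 = 2062.98 + 4553.4 + 2017.96 + 116.39 = 8750.73
L = 10186.46 / 8750.73 × 100 = 116.4070
Paasche component (current-period weights):
ΣP(t=1)Q(t=1) = 19.40×129 + 431.96×9 + 519.47×5 + 0.82×134 = 2502.6 + 3887.64 + 2597.35 + 109.88 = 9097.47
ΣP(t=0)Q(t=1) = 14.13×129 + 379.45×9 + 504.49×5 + 1.03×134 = 1822.77 + 3415.05 + 2522.45 + 138.02 = 7898.29
P = 9097.47 / 7898.29 × 100 = 115.1828
Fisher = √(L × P) = √(116.4070 × 115.1828) = 115.7933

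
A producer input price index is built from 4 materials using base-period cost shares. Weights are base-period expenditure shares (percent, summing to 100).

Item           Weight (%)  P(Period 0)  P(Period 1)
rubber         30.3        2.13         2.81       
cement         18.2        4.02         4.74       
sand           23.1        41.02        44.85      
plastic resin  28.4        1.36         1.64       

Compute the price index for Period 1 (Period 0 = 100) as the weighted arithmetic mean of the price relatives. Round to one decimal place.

rubber: 30.3 × (2.81/2.13) = 30.3 × 1.319249 = 39.9732
cement: 18.2 × (4.74/4.02) = 18.2 × 1.179104 = 21.4597
sand: 23.1 × (44.85/41.02) = 23.1 × 1.093369 = 25.2568
plastic resin: 28.4 × (1.64/1.36) = 28.4 × 1.205882 = 34.2471
Index = Σ wᵢ·(p₁ᵢ/p₀ᵢ) = 39.9732 + 21.4597 + 25.2568 + 34.2471 = 120.9368

120.9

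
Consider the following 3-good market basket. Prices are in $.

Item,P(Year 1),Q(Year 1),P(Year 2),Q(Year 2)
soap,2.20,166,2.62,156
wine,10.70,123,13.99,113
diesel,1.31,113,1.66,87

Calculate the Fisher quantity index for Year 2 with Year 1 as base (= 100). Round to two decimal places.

Laspeyres component (base-period weights):
ΣP(Year 1)Q(Year 2) = 2.20×156 + 10.70×113 + 1.31×87 = 343.2 + 1209.1 + 113.97 = 1666.27
ΣP(Year 1)Q(Year 1) = 2.20×166 + 10.70×123 + 1.31×113 = 365.2 + 1316.1 + 148.03 = 1829.33
L = 1666.27 / 1829.33 × 100 = 91.0864
Paasche component (current-period weights):
ΣP(Year 2)Q(Year 2) = 2.62×156 + 13.99×113 + 1.66×87 = 408.72 + 1580.87 + 144.42 = 2134.01
ΣP(Year 2)Q(Year 1) = 2.62×166 + 13.99×123 + 1.66×113 = 434.92 + 1720.77 + 187.58 = 2343.27
P = 2134.01 / 2343.27 × 100 = 91.0697
Fisher = √(L × P) = √(91.0864 × 91.0697) = 91.0780

91.08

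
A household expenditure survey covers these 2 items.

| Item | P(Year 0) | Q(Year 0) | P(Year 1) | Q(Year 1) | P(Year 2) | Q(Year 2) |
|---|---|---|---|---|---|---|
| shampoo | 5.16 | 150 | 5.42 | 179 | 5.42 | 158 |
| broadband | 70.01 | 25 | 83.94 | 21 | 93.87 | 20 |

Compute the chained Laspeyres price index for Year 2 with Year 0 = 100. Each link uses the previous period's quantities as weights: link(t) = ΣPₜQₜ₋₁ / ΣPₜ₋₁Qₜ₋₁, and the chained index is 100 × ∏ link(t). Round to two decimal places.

Link Year 0→Year 1:
ΣP(Year 1)Q(Year 0) = 5.42×150 + 83.94×25 = 813 + 2098.5 = 2911.5
ΣP(Year 0)Q(Year 0) = 5.16×150 + 70.01×25 = 774 + 1750.25 = 2524.25
link = 2911.5/2524.25 = 1.153412
Link Year 1→Year 2:
ΣP(Year 2)Q(Year 1) = 5.42×179 + 93.87×21 = 970.18 + 1971.27 = 2941.45
ΣP(Year 1)Q(Year 1) = 5.42×179 + 83.94×21 = 970.18 + 1762.74 = 2732.92
link = 2941.45/2732.92 = 1.076303
Chained index = 100 × 1.153412 × 1.076303 = 124.1421

124.14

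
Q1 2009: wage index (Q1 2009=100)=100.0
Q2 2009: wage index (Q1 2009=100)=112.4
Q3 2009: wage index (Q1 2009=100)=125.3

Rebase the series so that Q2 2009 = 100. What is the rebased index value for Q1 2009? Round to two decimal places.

88.97

Rebased(Q1 2009) = 100.0 / 112.4 × 100 = 88.9680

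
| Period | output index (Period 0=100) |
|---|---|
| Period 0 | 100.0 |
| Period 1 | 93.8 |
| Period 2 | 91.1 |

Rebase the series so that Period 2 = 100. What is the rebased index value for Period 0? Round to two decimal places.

Rebased(Period 0) = 100.0 / 91.1 × 100 = 109.7695

109.77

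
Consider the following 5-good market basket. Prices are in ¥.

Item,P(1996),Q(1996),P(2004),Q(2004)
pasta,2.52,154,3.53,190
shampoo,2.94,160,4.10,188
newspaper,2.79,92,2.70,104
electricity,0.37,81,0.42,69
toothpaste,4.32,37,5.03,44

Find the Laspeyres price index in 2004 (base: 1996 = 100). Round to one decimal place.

Laspeyres price index uses base-period quantities as weights.
ΣP(2004)·Q(1996) = 3.53×154 + 4.10×160 + 2.70×92 + 0.42×81 + 5.03×37 = 543.62 + 656 + 248.4 + 34.02 + 186.11 = 1668.15
ΣP(1996)·Q(1996) = 2.52×154 + 2.94×160 + 2.79×92 + 0.37×81 + 4.32×37 = 388.08 + 470.4 + 256.68 + 29.97 + 159.84 = 1304.97
Index = 1668.15 / 1304.97 × 100 = 127.8305

127.8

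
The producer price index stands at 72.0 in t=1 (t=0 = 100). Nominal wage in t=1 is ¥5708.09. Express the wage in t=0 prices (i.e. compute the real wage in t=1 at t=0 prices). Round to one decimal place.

7927.9

Real = Nominal ÷ (Index/100) = 5708.09 ÷ (72.0/100)
     = 5708.09 ÷ 0.720 = 7927.9028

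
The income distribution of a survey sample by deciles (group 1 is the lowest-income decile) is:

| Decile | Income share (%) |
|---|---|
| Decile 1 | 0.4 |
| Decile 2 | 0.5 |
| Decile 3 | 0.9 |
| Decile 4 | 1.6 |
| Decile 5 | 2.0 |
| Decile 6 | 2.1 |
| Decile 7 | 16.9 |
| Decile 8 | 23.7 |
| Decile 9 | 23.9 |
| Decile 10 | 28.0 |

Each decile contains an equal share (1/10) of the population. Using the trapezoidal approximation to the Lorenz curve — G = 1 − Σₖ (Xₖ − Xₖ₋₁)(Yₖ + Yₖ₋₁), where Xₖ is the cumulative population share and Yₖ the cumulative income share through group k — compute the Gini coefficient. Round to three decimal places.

Cumulative income shares Yₖ: 0.0040, 0.0090, 0.0180, 0.0340, 0.0540, 0.0750, 0.2440, 0.4810, 0.7200, 1.0000
Σ (Xₖ−Xₖ₋₁)(Yₖ+Yₖ₋₁) = (1/10)(0.0040+0.0000) + (1/10)(0.0090+0.0040) + (1/10)(0.0180+0.0090) + (1/10)(0.0340+0.0180) + (1/10)(0.0540+0.0340) + (1/10)(0.0750+0.0540) + (1/10)(0.2440+0.0750) + (1/10)(0.4810+0.2440) + (1/10)(0.7200+0.4810) + (1/10)(1.0000+0.7200)
  = 0.0004 + 0.0013 + 0.0027 + 0.0052 + 0.0088 + 0.0129 + 0.0319 + 0.0725 + 0.1201 + 0.1720 = 0.4278
G = 1 − 0.4278 = 0.5722

0.572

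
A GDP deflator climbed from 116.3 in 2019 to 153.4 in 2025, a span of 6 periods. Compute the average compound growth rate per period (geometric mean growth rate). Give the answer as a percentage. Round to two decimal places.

Growth factor = (153.4/116.3)^(1/6) = (1.319003)^(1/6) = 1.047227
Growth rate = 1.047227 − 1 = 0.047227 = 4.7227%

4.72%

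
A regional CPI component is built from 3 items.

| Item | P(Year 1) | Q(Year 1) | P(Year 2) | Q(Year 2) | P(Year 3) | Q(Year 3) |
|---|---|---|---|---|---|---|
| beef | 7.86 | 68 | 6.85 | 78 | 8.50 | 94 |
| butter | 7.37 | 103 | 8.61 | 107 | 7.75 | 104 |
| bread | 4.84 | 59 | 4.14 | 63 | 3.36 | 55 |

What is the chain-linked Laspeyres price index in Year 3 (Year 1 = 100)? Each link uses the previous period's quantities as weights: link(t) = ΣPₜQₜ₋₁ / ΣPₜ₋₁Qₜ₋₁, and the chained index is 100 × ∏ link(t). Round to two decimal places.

100.39

Link Year 1→Year 2:
ΣP(Year 2)Q(Year 1) = 6.85×68 + 8.61×103 + 4.14×59 = 465.8 + 886.83 + 244.26 = 1596.89
ΣP(Year 1)Q(Year 1) = 7.86×68 + 7.37×103 + 4.84×59 = 534.48 + 759.11 + 285.56 = 1579.15
link = 1596.89/1579.15 = 1.011234
Link Year 2→Year 3:
ΣP(Year 3)Q(Year 2) = 8.50×78 + 7.75×107 + 3.36×63 = 663 + 829.25 + 211.68 = 1703.93
ΣP(Year 2)Q(Year 2) = 6.85×78 + 8.61×107 + 4.14×63 = 534.3 + 921.27 + 260.82 = 1716.39
link = 1703.93/1716.39 = 0.992741
Chained index = 100 × 1.011234 × 0.992741 = 100.3893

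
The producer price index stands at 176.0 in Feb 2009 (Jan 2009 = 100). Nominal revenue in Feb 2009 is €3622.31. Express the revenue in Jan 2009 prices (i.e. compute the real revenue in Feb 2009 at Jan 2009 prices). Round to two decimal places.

Real = Nominal ÷ (Index/100) = 3622.31 ÷ (176.0/100)
     = 3622.31 ÷ 1.760 = 2058.1307

2058.13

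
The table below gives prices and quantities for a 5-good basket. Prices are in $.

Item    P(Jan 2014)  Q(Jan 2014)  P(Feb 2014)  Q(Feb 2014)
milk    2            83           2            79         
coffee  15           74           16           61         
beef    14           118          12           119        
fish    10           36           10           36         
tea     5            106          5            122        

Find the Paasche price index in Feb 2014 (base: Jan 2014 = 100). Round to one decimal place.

Paasche price index uses current-period quantities as weights.
ΣP(Feb 2014)·Q(Feb 2014) = 2×79 + 16×61 + 12×119 + 10×36 + 5×122 = 158 + 976 + 1428 + 360 + 610 = 3532
ΣP(Jan 2014)·Q(Feb 2014) = 2×79 + 15×61 + 14×119 + 10×36 + 5×122 = 158 + 915 + 1666 + 360 + 610 = 3709
Index = 3532 / 3709 × 100 = 95.2278

95.2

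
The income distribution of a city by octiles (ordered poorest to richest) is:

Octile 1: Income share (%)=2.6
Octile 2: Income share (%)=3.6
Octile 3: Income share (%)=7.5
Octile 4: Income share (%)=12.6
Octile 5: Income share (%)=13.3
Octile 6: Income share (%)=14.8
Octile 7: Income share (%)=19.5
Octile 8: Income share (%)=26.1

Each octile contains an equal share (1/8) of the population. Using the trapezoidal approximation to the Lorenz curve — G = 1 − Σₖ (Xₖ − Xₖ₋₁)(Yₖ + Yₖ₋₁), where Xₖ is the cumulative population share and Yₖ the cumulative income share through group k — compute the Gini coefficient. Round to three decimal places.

0.333

Cumulative income shares Yₖ: 0.0260, 0.0620, 0.1370, 0.2630, 0.3960, 0.5440, 0.7390, 1.0000
Σ (Xₖ−Xₖ₋₁)(Yₖ+Yₖ₋₁) = (1/8)(0.0260+0.0000) + (1/8)(0.0620+0.0260) + (1/8)(0.1370+0.0620) + (1/8)(0.2630+0.1370) + (1/8)(0.3960+0.2630) + (1/8)(0.5440+0.3960) + (1/8)(0.7390+0.5440) + (1/8)(1.0000+0.7390)
  = 0.0033 + 0.0110 + 0.0249 + 0.0500 + 0.0824 + 0.1175 + 0.1604 + 0.2174 = 0.6668
G = 1 − 0.6668 = 0.3332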